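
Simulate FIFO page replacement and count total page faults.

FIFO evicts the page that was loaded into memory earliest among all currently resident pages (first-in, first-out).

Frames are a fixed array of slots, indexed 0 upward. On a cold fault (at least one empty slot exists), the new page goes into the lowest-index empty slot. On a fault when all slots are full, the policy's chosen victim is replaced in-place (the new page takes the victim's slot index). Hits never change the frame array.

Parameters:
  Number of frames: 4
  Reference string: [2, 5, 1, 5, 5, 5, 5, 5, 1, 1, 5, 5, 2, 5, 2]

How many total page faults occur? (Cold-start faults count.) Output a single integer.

Answer: 3

Derivation:
Step 0: ref 2 → FAULT, frames=[2,-,-,-]
Step 1: ref 5 → FAULT, frames=[2,5,-,-]
Step 2: ref 1 → FAULT, frames=[2,5,1,-]
Step 3: ref 5 → HIT, frames=[2,5,1,-]
Step 4: ref 5 → HIT, frames=[2,5,1,-]
Step 5: ref 5 → HIT, frames=[2,5,1,-]
Step 6: ref 5 → HIT, frames=[2,5,1,-]
Step 7: ref 5 → HIT, frames=[2,5,1,-]
Step 8: ref 1 → HIT, frames=[2,5,1,-]
Step 9: ref 1 → HIT, frames=[2,5,1,-]
Step 10: ref 5 → HIT, frames=[2,5,1,-]
Step 11: ref 5 → HIT, frames=[2,5,1,-]
Step 12: ref 2 → HIT, frames=[2,5,1,-]
Step 13: ref 5 → HIT, frames=[2,5,1,-]
Step 14: ref 2 → HIT, frames=[2,5,1,-]
Total faults: 3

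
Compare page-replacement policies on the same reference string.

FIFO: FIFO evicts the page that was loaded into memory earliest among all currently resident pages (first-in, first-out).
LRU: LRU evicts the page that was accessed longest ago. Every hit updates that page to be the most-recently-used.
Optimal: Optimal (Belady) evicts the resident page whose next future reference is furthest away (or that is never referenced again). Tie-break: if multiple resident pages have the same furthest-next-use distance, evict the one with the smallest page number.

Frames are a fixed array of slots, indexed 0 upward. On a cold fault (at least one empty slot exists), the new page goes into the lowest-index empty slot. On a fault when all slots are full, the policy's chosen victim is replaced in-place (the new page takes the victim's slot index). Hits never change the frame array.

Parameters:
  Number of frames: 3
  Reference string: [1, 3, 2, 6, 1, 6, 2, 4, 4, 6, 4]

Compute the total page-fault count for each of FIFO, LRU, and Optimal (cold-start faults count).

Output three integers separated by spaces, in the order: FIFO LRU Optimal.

Answer: 6 6 5

Derivation:
--- FIFO ---
  step 0: ref 1 -> FAULT, frames=[1,-,-] (faults so far: 1)
  step 1: ref 3 -> FAULT, frames=[1,3,-] (faults so far: 2)
  step 2: ref 2 -> FAULT, frames=[1,3,2] (faults so far: 3)
  step 3: ref 6 -> FAULT, evict 1, frames=[6,3,2] (faults so far: 4)
  step 4: ref 1 -> FAULT, evict 3, frames=[6,1,2] (faults so far: 5)
  step 5: ref 6 -> HIT, frames=[6,1,2] (faults so far: 5)
  step 6: ref 2 -> HIT, frames=[6,1,2] (faults so far: 5)
  step 7: ref 4 -> FAULT, evict 2, frames=[6,1,4] (faults so far: 6)
  step 8: ref 4 -> HIT, frames=[6,1,4] (faults so far: 6)
  step 9: ref 6 -> HIT, frames=[6,1,4] (faults so far: 6)
  step 10: ref 4 -> HIT, frames=[6,1,4] (faults so far: 6)
  FIFO total faults: 6
--- LRU ---
  step 0: ref 1 -> FAULT, frames=[1,-,-] (faults so far: 1)
  step 1: ref 3 -> FAULT, frames=[1,3,-] (faults so far: 2)
  step 2: ref 2 -> FAULT, frames=[1,3,2] (faults so far: 3)
  step 3: ref 6 -> FAULT, evict 1, frames=[6,3,2] (faults so far: 4)
  step 4: ref 1 -> FAULT, evict 3, frames=[6,1,2] (faults so far: 5)
  step 5: ref 6 -> HIT, frames=[6,1,2] (faults so far: 5)
  step 6: ref 2 -> HIT, frames=[6,1,2] (faults so far: 5)
  step 7: ref 4 -> FAULT, evict 1, frames=[6,4,2] (faults so far: 6)
  step 8: ref 4 -> HIT, frames=[6,4,2] (faults so far: 6)
  step 9: ref 6 -> HIT, frames=[6,4,2] (faults so far: 6)
  step 10: ref 4 -> HIT, frames=[6,4,2] (faults so far: 6)
  LRU total faults: 6
--- Optimal ---
  step 0: ref 1 -> FAULT, frames=[1,-,-] (faults so far: 1)
  step 1: ref 3 -> FAULT, frames=[1,3,-] (faults so far: 2)
  step 2: ref 2 -> FAULT, frames=[1,3,2] (faults so far: 3)
  step 3: ref 6 -> FAULT, evict 3, frames=[1,6,2] (faults so far: 4)
  step 4: ref 1 -> HIT, frames=[1,6,2] (faults so far: 4)
  step 5: ref 6 -> HIT, frames=[1,6,2] (faults so far: 4)
  step 6: ref 2 -> HIT, frames=[1,6,2] (faults so far: 4)
  step 7: ref 4 -> FAULT, evict 1, frames=[4,6,2] (faults so far: 5)
  step 8: ref 4 -> HIT, frames=[4,6,2] (faults so far: 5)
  step 9: ref 6 -> HIT, frames=[4,6,2] (faults so far: 5)
  step 10: ref 4 -> HIT, frames=[4,6,2] (faults so far: 5)
  Optimal total faults: 5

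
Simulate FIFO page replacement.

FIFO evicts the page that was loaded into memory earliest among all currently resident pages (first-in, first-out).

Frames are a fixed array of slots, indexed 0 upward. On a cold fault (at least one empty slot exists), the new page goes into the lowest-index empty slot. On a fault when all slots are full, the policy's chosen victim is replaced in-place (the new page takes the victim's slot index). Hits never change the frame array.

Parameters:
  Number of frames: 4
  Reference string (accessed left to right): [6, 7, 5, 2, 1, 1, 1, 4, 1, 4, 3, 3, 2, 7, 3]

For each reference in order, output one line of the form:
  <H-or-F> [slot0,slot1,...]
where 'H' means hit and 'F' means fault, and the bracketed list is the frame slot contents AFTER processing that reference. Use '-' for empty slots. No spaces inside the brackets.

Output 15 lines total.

F [6,-,-,-]
F [6,7,-,-]
F [6,7,5,-]
F [6,7,5,2]
F [1,7,5,2]
H [1,7,5,2]
H [1,7,5,2]
F [1,4,5,2]
H [1,4,5,2]
H [1,4,5,2]
F [1,4,3,2]
H [1,4,3,2]
H [1,4,3,2]
F [1,4,3,7]
H [1,4,3,7]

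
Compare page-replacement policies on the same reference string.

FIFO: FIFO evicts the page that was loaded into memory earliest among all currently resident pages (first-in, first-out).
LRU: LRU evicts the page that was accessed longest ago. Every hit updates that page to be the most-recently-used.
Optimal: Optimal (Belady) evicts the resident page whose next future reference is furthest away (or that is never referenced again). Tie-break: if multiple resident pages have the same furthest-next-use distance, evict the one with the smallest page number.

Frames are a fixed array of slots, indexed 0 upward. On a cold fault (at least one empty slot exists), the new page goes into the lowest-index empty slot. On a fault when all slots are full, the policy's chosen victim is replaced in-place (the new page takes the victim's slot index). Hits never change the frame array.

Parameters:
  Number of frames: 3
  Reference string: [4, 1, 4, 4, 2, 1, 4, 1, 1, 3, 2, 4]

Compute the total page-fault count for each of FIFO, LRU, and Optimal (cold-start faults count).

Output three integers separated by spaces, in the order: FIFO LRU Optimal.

--- FIFO ---
  step 0: ref 4 -> FAULT, frames=[4,-,-] (faults so far: 1)
  step 1: ref 1 -> FAULT, frames=[4,1,-] (faults so far: 2)
  step 2: ref 4 -> HIT, frames=[4,1,-] (faults so far: 2)
  step 3: ref 4 -> HIT, frames=[4,1,-] (faults so far: 2)
  step 4: ref 2 -> FAULT, frames=[4,1,2] (faults so far: 3)
  step 5: ref 1 -> HIT, frames=[4,1,2] (faults so far: 3)
  step 6: ref 4 -> HIT, frames=[4,1,2] (faults so far: 3)
  step 7: ref 1 -> HIT, frames=[4,1,2] (faults so far: 3)
  step 8: ref 1 -> HIT, frames=[4,1,2] (faults so far: 3)
  step 9: ref 3 -> FAULT, evict 4, frames=[3,1,2] (faults so far: 4)
  step 10: ref 2 -> HIT, frames=[3,1,2] (faults so far: 4)
  step 11: ref 4 -> FAULT, evict 1, frames=[3,4,2] (faults so far: 5)
  FIFO total faults: 5
--- LRU ---
  step 0: ref 4 -> FAULT, frames=[4,-,-] (faults so far: 1)
  step 1: ref 1 -> FAULT, frames=[4,1,-] (faults so far: 2)
  step 2: ref 4 -> HIT, frames=[4,1,-] (faults so far: 2)
  step 3: ref 4 -> HIT, frames=[4,1,-] (faults so far: 2)
  step 4: ref 2 -> FAULT, frames=[4,1,2] (faults so far: 3)
  step 5: ref 1 -> HIT, frames=[4,1,2] (faults so far: 3)
  step 6: ref 4 -> HIT, frames=[4,1,2] (faults so far: 3)
  step 7: ref 1 -> HIT, frames=[4,1,2] (faults so far: 3)
  step 8: ref 1 -> HIT, frames=[4,1,2] (faults so far: 3)
  step 9: ref 3 -> FAULT, evict 2, frames=[4,1,3] (faults so far: 4)
  step 10: ref 2 -> FAULT, evict 4, frames=[2,1,3] (faults so far: 5)
  step 11: ref 4 -> FAULT, evict 1, frames=[2,4,3] (faults so far: 6)
  LRU total faults: 6
--- Optimal ---
  step 0: ref 4 -> FAULT, frames=[4,-,-] (faults so far: 1)
  step 1: ref 1 -> FAULT, frames=[4,1,-] (faults so far: 2)
  step 2: ref 4 -> HIT, frames=[4,1,-] (faults so far: 2)
  step 3: ref 4 -> HIT, frames=[4,1,-] (faults so far: 2)
  step 4: ref 2 -> FAULT, frames=[4,1,2] (faults so far: 3)
  step 5: ref 1 -> HIT, frames=[4,1,2] (faults so far: 3)
  step 6: ref 4 -> HIT, frames=[4,1,2] (faults so far: 3)
  step 7: ref 1 -> HIT, frames=[4,1,2] (faults so far: 3)
  step 8: ref 1 -> HIT, frames=[4,1,2] (faults so far: 3)
  step 9: ref 3 -> FAULT, evict 1, frames=[4,3,2] (faults so far: 4)
  step 10: ref 2 -> HIT, frames=[4,3,2] (faults so far: 4)
  step 11: ref 4 -> HIT, frames=[4,3,2] (faults so far: 4)
  Optimal total faults: 4

Answer: 5 6 4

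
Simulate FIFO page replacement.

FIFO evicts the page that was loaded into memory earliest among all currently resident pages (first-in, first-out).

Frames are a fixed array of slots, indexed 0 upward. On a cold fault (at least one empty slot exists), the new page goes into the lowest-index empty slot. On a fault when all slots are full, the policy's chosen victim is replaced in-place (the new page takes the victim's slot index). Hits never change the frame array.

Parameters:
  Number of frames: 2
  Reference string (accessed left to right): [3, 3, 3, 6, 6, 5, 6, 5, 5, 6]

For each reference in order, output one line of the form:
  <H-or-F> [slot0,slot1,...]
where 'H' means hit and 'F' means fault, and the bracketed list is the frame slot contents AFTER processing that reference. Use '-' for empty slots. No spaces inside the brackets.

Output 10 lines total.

F [3,-]
H [3,-]
H [3,-]
F [3,6]
H [3,6]
F [5,6]
H [5,6]
H [5,6]
H [5,6]
H [5,6]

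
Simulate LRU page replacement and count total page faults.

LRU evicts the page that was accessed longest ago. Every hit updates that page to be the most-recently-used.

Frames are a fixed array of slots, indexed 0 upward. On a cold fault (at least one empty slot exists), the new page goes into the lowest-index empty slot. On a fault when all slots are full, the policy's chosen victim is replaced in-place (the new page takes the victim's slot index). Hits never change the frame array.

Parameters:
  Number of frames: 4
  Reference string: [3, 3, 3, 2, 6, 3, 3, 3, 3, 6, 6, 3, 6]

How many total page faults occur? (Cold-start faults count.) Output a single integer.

Step 0: ref 3 → FAULT, frames=[3,-,-,-]
Step 1: ref 3 → HIT, frames=[3,-,-,-]
Step 2: ref 3 → HIT, frames=[3,-,-,-]
Step 3: ref 2 → FAULT, frames=[3,2,-,-]
Step 4: ref 6 → FAULT, frames=[3,2,6,-]
Step 5: ref 3 → HIT, frames=[3,2,6,-]
Step 6: ref 3 → HIT, frames=[3,2,6,-]
Step 7: ref 3 → HIT, frames=[3,2,6,-]
Step 8: ref 3 → HIT, frames=[3,2,6,-]
Step 9: ref 6 → HIT, frames=[3,2,6,-]
Step 10: ref 6 → HIT, frames=[3,2,6,-]
Step 11: ref 3 → HIT, frames=[3,2,6,-]
Step 12: ref 6 → HIT, frames=[3,2,6,-]
Total faults: 3

Answer: 3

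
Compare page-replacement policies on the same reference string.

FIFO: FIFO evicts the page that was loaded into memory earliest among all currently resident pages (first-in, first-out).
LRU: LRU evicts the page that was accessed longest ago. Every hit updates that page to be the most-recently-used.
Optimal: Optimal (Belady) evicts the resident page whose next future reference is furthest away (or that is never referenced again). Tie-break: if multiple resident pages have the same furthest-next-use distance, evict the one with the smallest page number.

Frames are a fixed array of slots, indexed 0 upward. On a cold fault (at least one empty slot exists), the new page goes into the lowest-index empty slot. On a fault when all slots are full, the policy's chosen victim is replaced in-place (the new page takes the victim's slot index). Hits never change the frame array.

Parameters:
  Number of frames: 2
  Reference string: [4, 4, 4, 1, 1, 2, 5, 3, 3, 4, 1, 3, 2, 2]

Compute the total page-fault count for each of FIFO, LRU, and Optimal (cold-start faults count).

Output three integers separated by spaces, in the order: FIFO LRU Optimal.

Answer: 9 9 7

Derivation:
--- FIFO ---
  step 0: ref 4 -> FAULT, frames=[4,-] (faults so far: 1)
  step 1: ref 4 -> HIT, frames=[4,-] (faults so far: 1)
  step 2: ref 4 -> HIT, frames=[4,-] (faults so far: 1)
  step 3: ref 1 -> FAULT, frames=[4,1] (faults so far: 2)
  step 4: ref 1 -> HIT, frames=[4,1] (faults so far: 2)
  step 5: ref 2 -> FAULT, evict 4, frames=[2,1] (faults so far: 3)
  step 6: ref 5 -> FAULT, evict 1, frames=[2,5] (faults so far: 4)
  step 7: ref 3 -> FAULT, evict 2, frames=[3,5] (faults so far: 5)
  step 8: ref 3 -> HIT, frames=[3,5] (faults so far: 5)
  step 9: ref 4 -> FAULT, evict 5, frames=[3,4] (faults so far: 6)
  step 10: ref 1 -> FAULT, evict 3, frames=[1,4] (faults so far: 7)
  step 11: ref 3 -> FAULT, evict 4, frames=[1,3] (faults so far: 8)
  step 12: ref 2 -> FAULT, evict 1, frames=[2,3] (faults so far: 9)
  step 13: ref 2 -> HIT, frames=[2,3] (faults so far: 9)
  FIFO total faults: 9
--- LRU ---
  step 0: ref 4 -> FAULT, frames=[4,-] (faults so far: 1)
  step 1: ref 4 -> HIT, frames=[4,-] (faults so far: 1)
  step 2: ref 4 -> HIT, frames=[4,-] (faults so far: 1)
  step 3: ref 1 -> FAULT, frames=[4,1] (faults so far: 2)
  step 4: ref 1 -> HIT, frames=[4,1] (faults so far: 2)
  step 5: ref 2 -> FAULT, evict 4, frames=[2,1] (faults so far: 3)
  step 6: ref 5 -> FAULT, evict 1, frames=[2,5] (faults so far: 4)
  step 7: ref 3 -> FAULT, evict 2, frames=[3,5] (faults so far: 5)
  step 8: ref 3 -> HIT, frames=[3,5] (faults so far: 5)
  step 9: ref 4 -> FAULT, evict 5, frames=[3,4] (faults so far: 6)
  step 10: ref 1 -> FAULT, evict 3, frames=[1,4] (faults so far: 7)
  step 11: ref 3 -> FAULT, evict 4, frames=[1,3] (faults so far: 8)
  step 12: ref 2 -> FAULT, evict 1, frames=[2,3] (faults so far: 9)
  step 13: ref 2 -> HIT, frames=[2,3] (faults so far: 9)
  LRU total faults: 9
--- Optimal ---
  step 0: ref 4 -> FAULT, frames=[4,-] (faults so far: 1)
  step 1: ref 4 -> HIT, frames=[4,-] (faults so far: 1)
  step 2: ref 4 -> HIT, frames=[4,-] (faults so far: 1)
  step 3: ref 1 -> FAULT, frames=[4,1] (faults so far: 2)
  step 4: ref 1 -> HIT, frames=[4,1] (faults so far: 2)
  step 5: ref 2 -> FAULT, evict 1, frames=[4,2] (faults so far: 3)
  step 6: ref 5 -> FAULT, evict 2, frames=[4,5] (faults so far: 4)
  step 7: ref 3 -> FAULT, evict 5, frames=[4,3] (faults so far: 5)
  step 8: ref 3 -> HIT, frames=[4,3] (faults so far: 5)
  step 9: ref 4 -> HIT, frames=[4,3] (faults so far: 5)
  step 10: ref 1 -> FAULT, evict 4, frames=[1,3] (faults so far: 6)
  step 11: ref 3 -> HIT, frames=[1,3] (faults so far: 6)
  step 12: ref 2 -> FAULT, evict 1, frames=[2,3] (faults so far: 7)
  step 13: ref 2 -> HIT, frames=[2,3] (faults so far: 7)
  Optimal total faults: 7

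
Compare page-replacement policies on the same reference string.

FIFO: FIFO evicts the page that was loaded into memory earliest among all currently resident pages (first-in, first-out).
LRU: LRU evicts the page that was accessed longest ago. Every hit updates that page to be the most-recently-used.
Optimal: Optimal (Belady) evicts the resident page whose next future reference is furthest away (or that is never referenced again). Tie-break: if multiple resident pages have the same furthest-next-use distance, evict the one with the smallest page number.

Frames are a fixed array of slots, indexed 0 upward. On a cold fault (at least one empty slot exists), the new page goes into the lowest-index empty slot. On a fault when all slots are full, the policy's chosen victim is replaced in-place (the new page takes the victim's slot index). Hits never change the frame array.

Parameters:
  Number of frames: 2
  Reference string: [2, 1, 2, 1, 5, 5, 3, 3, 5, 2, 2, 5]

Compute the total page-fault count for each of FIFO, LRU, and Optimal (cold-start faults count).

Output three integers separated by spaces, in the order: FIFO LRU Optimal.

Answer: 6 5 5

Derivation:
--- FIFO ---
  step 0: ref 2 -> FAULT, frames=[2,-] (faults so far: 1)
  step 1: ref 1 -> FAULT, frames=[2,1] (faults so far: 2)
  step 2: ref 2 -> HIT, frames=[2,1] (faults so far: 2)
  step 3: ref 1 -> HIT, frames=[2,1] (faults so far: 2)
  step 4: ref 5 -> FAULT, evict 2, frames=[5,1] (faults so far: 3)
  step 5: ref 5 -> HIT, frames=[5,1] (faults so far: 3)
  step 6: ref 3 -> FAULT, evict 1, frames=[5,3] (faults so far: 4)
  step 7: ref 3 -> HIT, frames=[5,3] (faults so far: 4)
  step 8: ref 5 -> HIT, frames=[5,3] (faults so far: 4)
  step 9: ref 2 -> FAULT, evict 5, frames=[2,3] (faults so far: 5)
  step 10: ref 2 -> HIT, frames=[2,3] (faults so far: 5)
  step 11: ref 5 -> FAULT, evict 3, frames=[2,5] (faults so far: 6)
  FIFO total faults: 6
--- LRU ---
  step 0: ref 2 -> FAULT, frames=[2,-] (faults so far: 1)
  step 1: ref 1 -> FAULT, frames=[2,1] (faults so far: 2)
  step 2: ref 2 -> HIT, frames=[2,1] (faults so far: 2)
  step 3: ref 1 -> HIT, frames=[2,1] (faults so far: 2)
  step 4: ref 5 -> FAULT, evict 2, frames=[5,1] (faults so far: 3)
  step 5: ref 5 -> HIT, frames=[5,1] (faults so far: 3)
  step 6: ref 3 -> FAULT, evict 1, frames=[5,3] (faults so far: 4)
  step 7: ref 3 -> HIT, frames=[5,3] (faults so far: 4)
  step 8: ref 5 -> HIT, frames=[5,3] (faults so far: 4)
  step 9: ref 2 -> FAULT, evict 3, frames=[5,2] (faults so far: 5)
  step 10: ref 2 -> HIT, frames=[5,2] (faults so far: 5)
  step 11: ref 5 -> HIT, frames=[5,2] (faults so far: 5)
  LRU total faults: 5
--- Optimal ---
  step 0: ref 2 -> FAULT, frames=[2,-] (faults so far: 1)
  step 1: ref 1 -> FAULT, frames=[2,1] (faults so far: 2)
  step 2: ref 2 -> HIT, frames=[2,1] (faults so far: 2)
  step 3: ref 1 -> HIT, frames=[2,1] (faults so far: 2)
  step 4: ref 5 -> FAULT, evict 1, frames=[2,5] (faults so far: 3)
  step 5: ref 5 -> HIT, frames=[2,5] (faults so far: 3)
  step 6: ref 3 -> FAULT, evict 2, frames=[3,5] (faults so far: 4)
  step 7: ref 3 -> HIT, frames=[3,5] (faults so far: 4)
  step 8: ref 5 -> HIT, frames=[3,5] (faults so far: 4)
  step 9: ref 2 -> FAULT, evict 3, frames=[2,5] (faults so far: 5)
  step 10: ref 2 -> HIT, frames=[2,5] (faults so far: 5)
  step 11: ref 5 -> HIT, frames=[2,5] (faults so far: 5)
  Optimal total faults: 5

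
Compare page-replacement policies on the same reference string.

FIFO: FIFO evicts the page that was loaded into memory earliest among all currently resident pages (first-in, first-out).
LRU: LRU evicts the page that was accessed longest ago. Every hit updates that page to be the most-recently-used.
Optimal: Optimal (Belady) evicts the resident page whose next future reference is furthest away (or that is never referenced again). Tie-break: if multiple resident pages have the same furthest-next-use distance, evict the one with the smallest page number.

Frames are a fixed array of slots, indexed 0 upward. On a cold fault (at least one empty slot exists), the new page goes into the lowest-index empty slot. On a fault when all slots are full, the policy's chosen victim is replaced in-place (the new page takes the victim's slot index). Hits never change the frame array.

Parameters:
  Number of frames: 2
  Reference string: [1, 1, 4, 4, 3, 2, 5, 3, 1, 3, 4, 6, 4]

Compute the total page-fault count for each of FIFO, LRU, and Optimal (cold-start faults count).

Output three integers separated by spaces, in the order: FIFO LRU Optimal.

--- FIFO ---
  step 0: ref 1 -> FAULT, frames=[1,-] (faults so far: 1)
  step 1: ref 1 -> HIT, frames=[1,-] (faults so far: 1)
  step 2: ref 4 -> FAULT, frames=[1,4] (faults so far: 2)
  step 3: ref 4 -> HIT, frames=[1,4] (faults so far: 2)
  step 4: ref 3 -> FAULT, evict 1, frames=[3,4] (faults so far: 3)
  step 5: ref 2 -> FAULT, evict 4, frames=[3,2] (faults so far: 4)
  step 6: ref 5 -> FAULT, evict 3, frames=[5,2] (faults so far: 5)
  step 7: ref 3 -> FAULT, evict 2, frames=[5,3] (faults so far: 6)
  step 8: ref 1 -> FAULT, evict 5, frames=[1,3] (faults so far: 7)
  step 9: ref 3 -> HIT, frames=[1,3] (faults so far: 7)
  step 10: ref 4 -> FAULT, evict 3, frames=[1,4] (faults so far: 8)
  step 11: ref 6 -> FAULT, evict 1, frames=[6,4] (faults so far: 9)
  step 12: ref 4 -> HIT, frames=[6,4] (faults so far: 9)
  FIFO total faults: 9
--- LRU ---
  step 0: ref 1 -> FAULT, frames=[1,-] (faults so far: 1)
  step 1: ref 1 -> HIT, frames=[1,-] (faults so far: 1)
  step 2: ref 4 -> FAULT, frames=[1,4] (faults so far: 2)
  step 3: ref 4 -> HIT, frames=[1,4] (faults so far: 2)
  step 4: ref 3 -> FAULT, evict 1, frames=[3,4] (faults so far: 3)
  step 5: ref 2 -> FAULT, evict 4, frames=[3,2] (faults so far: 4)
  step 6: ref 5 -> FAULT, evict 3, frames=[5,2] (faults so far: 5)
  step 7: ref 3 -> FAULT, evict 2, frames=[5,3] (faults so far: 6)
  step 8: ref 1 -> FAULT, evict 5, frames=[1,3] (faults so far: 7)
  step 9: ref 3 -> HIT, frames=[1,3] (faults so far: 7)
  step 10: ref 4 -> FAULT, evict 1, frames=[4,3] (faults so far: 8)
  step 11: ref 6 -> FAULT, evict 3, frames=[4,6] (faults so far: 9)
  step 12: ref 4 -> HIT, frames=[4,6] (faults so far: 9)
  LRU total faults: 9
--- Optimal ---
  step 0: ref 1 -> FAULT, frames=[1,-] (faults so far: 1)
  step 1: ref 1 -> HIT, frames=[1,-] (faults so far: 1)
  step 2: ref 4 -> FAULT, frames=[1,4] (faults so far: 2)
  step 3: ref 4 -> HIT, frames=[1,4] (faults so far: 2)
  step 4: ref 3 -> FAULT, evict 4, frames=[1,3] (faults so far: 3)
  step 5: ref 2 -> FAULT, evict 1, frames=[2,3] (faults so far: 4)
  step 6: ref 5 -> FAULT, evict 2, frames=[5,3] (faults so far: 5)
  step 7: ref 3 -> HIT, frames=[5,3] (faults so far: 5)
  step 8: ref 1 -> FAULT, evict 5, frames=[1,3] (faults so far: 6)
  step 9: ref 3 -> HIT, frames=[1,3] (faults so far: 6)
  step 10: ref 4 -> FAULT, evict 1, frames=[4,3] (faults so far: 7)
  step 11: ref 6 -> FAULT, evict 3, frames=[4,6] (faults so far: 8)
  step 12: ref 4 -> HIT, frames=[4,6] (faults so far: 8)
  Optimal total faults: 8

Answer: 9 9 8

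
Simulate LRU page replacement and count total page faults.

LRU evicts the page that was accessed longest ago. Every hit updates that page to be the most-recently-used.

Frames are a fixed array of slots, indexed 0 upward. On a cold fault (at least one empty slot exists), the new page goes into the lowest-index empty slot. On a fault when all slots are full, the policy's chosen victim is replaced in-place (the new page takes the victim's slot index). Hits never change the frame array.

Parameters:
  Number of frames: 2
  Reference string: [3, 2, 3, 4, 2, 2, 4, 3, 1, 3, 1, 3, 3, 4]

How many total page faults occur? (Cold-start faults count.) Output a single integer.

Answer: 7

Derivation:
Step 0: ref 3 → FAULT, frames=[3,-]
Step 1: ref 2 → FAULT, frames=[3,2]
Step 2: ref 3 → HIT, frames=[3,2]
Step 3: ref 4 → FAULT (evict 2), frames=[3,4]
Step 4: ref 2 → FAULT (evict 3), frames=[2,4]
Step 5: ref 2 → HIT, frames=[2,4]
Step 6: ref 4 → HIT, frames=[2,4]
Step 7: ref 3 → FAULT (evict 2), frames=[3,4]
Step 8: ref 1 → FAULT (evict 4), frames=[3,1]
Step 9: ref 3 → HIT, frames=[3,1]
Step 10: ref 1 → HIT, frames=[3,1]
Step 11: ref 3 → HIT, frames=[3,1]
Step 12: ref 3 → HIT, frames=[3,1]
Step 13: ref 4 → FAULT (evict 1), frames=[3,4]
Total faults: 7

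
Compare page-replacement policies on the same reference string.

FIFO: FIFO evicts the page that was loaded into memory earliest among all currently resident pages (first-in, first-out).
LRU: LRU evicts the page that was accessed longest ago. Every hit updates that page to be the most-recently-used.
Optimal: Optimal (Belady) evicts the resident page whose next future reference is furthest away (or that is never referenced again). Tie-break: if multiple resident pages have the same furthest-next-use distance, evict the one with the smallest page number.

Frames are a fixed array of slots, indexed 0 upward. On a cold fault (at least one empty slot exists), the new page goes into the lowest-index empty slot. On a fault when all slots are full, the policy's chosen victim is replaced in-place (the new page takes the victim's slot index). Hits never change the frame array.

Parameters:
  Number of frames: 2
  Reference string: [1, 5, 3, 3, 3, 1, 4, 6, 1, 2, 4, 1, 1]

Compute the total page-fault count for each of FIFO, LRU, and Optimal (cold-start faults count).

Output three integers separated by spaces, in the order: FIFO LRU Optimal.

Answer: 10 10 7

Derivation:
--- FIFO ---
  step 0: ref 1 -> FAULT, frames=[1,-] (faults so far: 1)
  step 1: ref 5 -> FAULT, frames=[1,5] (faults so far: 2)
  step 2: ref 3 -> FAULT, evict 1, frames=[3,5] (faults so far: 3)
  step 3: ref 3 -> HIT, frames=[3,5] (faults so far: 3)
  step 4: ref 3 -> HIT, frames=[3,5] (faults so far: 3)
  step 5: ref 1 -> FAULT, evict 5, frames=[3,1] (faults so far: 4)
  step 6: ref 4 -> FAULT, evict 3, frames=[4,1] (faults so far: 5)
  step 7: ref 6 -> FAULT, evict 1, frames=[4,6] (faults so far: 6)
  step 8: ref 1 -> FAULT, evict 4, frames=[1,6] (faults so far: 7)
  step 9: ref 2 -> FAULT, evict 6, frames=[1,2] (faults so far: 8)
  step 10: ref 4 -> FAULT, evict 1, frames=[4,2] (faults so far: 9)
  step 11: ref 1 -> FAULT, evict 2, frames=[4,1] (faults so far: 10)
  step 12: ref 1 -> HIT, frames=[4,1] (faults so far: 10)
  FIFO total faults: 10
--- LRU ---
  step 0: ref 1 -> FAULT, frames=[1,-] (faults so far: 1)
  step 1: ref 5 -> FAULT, frames=[1,5] (faults so far: 2)
  step 2: ref 3 -> FAULT, evict 1, frames=[3,5] (faults so far: 3)
  step 3: ref 3 -> HIT, frames=[3,5] (faults so far: 3)
  step 4: ref 3 -> HIT, frames=[3,5] (faults so far: 3)
  step 5: ref 1 -> FAULT, evict 5, frames=[3,1] (faults so far: 4)
  step 6: ref 4 -> FAULT, evict 3, frames=[4,1] (faults so far: 5)
  step 7: ref 6 -> FAULT, evict 1, frames=[4,6] (faults so far: 6)
  step 8: ref 1 -> FAULT, evict 4, frames=[1,6] (faults so far: 7)
  step 9: ref 2 -> FAULT, evict 6, frames=[1,2] (faults so far: 8)
  step 10: ref 4 -> FAULT, evict 1, frames=[4,2] (faults so far: 9)
  step 11: ref 1 -> FAULT, evict 2, frames=[4,1] (faults so far: 10)
  step 12: ref 1 -> HIT, frames=[4,1] (faults so far: 10)
  LRU total faults: 10
--- Optimal ---
  step 0: ref 1 -> FAULT, frames=[1,-] (faults so far: 1)
  step 1: ref 5 -> FAULT, frames=[1,5] (faults so far: 2)
  step 2: ref 3 -> FAULT, evict 5, frames=[1,3] (faults so far: 3)
  step 3: ref 3 -> HIT, frames=[1,3] (faults so far: 3)
  step 4: ref 3 -> HIT, frames=[1,3] (faults so far: 3)
  step 5: ref 1 -> HIT, frames=[1,3] (faults so far: 3)
  step 6: ref 4 -> FAULT, evict 3, frames=[1,4] (faults so far: 4)
  step 7: ref 6 -> FAULT, evict 4, frames=[1,6] (faults so far: 5)
  step 8: ref 1 -> HIT, frames=[1,6] (faults so far: 5)
  step 9: ref 2 -> FAULT, evict 6, frames=[1,2] (faults so far: 6)
  step 10: ref 4 -> FAULT, evict 2, frames=[1,4] (faults so far: 7)
  step 11: ref 1 -> HIT, frames=[1,4] (faults so far: 7)
  step 12: ref 1 -> HIT, frames=[1,4] (faults so far: 7)
  Optimal total faults: 7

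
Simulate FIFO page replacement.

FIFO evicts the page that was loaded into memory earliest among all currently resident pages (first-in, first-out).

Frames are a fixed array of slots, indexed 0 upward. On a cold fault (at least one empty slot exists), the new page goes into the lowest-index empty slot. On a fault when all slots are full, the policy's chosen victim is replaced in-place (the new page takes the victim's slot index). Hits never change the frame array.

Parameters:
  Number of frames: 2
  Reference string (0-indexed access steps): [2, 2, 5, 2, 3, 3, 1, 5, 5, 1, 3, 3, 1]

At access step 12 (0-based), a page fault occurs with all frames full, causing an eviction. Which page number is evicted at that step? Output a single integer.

Answer: 5

Derivation:
Step 0: ref 2 -> FAULT, frames=[2,-]
Step 1: ref 2 -> HIT, frames=[2,-]
Step 2: ref 5 -> FAULT, frames=[2,5]
Step 3: ref 2 -> HIT, frames=[2,5]
Step 4: ref 3 -> FAULT, evict 2, frames=[3,5]
Step 5: ref 3 -> HIT, frames=[3,5]
Step 6: ref 1 -> FAULT, evict 5, frames=[3,1]
Step 7: ref 5 -> FAULT, evict 3, frames=[5,1]
Step 8: ref 5 -> HIT, frames=[5,1]
Step 9: ref 1 -> HIT, frames=[5,1]
Step 10: ref 3 -> FAULT, evict 1, frames=[5,3]
Step 11: ref 3 -> HIT, frames=[5,3]
Step 12: ref 1 -> FAULT, evict 5, frames=[1,3]
At step 12: evicted page 5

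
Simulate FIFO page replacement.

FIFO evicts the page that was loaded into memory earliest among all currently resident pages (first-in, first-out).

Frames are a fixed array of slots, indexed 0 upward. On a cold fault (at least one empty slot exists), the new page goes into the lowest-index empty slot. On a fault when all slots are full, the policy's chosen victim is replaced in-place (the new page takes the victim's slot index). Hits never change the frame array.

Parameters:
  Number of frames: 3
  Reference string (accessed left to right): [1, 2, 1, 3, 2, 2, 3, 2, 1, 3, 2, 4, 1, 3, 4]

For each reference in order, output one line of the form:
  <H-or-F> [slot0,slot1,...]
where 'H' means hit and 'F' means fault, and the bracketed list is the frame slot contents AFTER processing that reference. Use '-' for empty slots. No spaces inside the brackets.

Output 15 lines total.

F [1,-,-]
F [1,2,-]
H [1,2,-]
F [1,2,3]
H [1,2,3]
H [1,2,3]
H [1,2,3]
H [1,2,3]
H [1,2,3]
H [1,2,3]
H [1,2,3]
F [4,2,3]
F [4,1,3]
H [4,1,3]
H [4,1,3]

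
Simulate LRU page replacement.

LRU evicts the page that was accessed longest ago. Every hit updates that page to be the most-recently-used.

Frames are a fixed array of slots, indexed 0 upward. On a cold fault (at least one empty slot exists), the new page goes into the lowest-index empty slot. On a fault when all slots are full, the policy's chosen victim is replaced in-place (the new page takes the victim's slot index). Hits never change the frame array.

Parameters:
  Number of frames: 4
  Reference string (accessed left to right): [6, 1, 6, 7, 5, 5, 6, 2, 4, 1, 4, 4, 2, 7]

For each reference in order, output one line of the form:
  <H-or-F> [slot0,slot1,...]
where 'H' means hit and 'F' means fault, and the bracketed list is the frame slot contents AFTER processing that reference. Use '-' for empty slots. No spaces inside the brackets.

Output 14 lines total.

F [6,-,-,-]
F [6,1,-,-]
H [6,1,-,-]
F [6,1,7,-]
F [6,1,7,5]
H [6,1,7,5]
H [6,1,7,5]
F [6,2,7,5]
F [6,2,4,5]
F [6,2,4,1]
H [6,2,4,1]
H [6,2,4,1]
H [6,2,4,1]
F [7,2,4,1]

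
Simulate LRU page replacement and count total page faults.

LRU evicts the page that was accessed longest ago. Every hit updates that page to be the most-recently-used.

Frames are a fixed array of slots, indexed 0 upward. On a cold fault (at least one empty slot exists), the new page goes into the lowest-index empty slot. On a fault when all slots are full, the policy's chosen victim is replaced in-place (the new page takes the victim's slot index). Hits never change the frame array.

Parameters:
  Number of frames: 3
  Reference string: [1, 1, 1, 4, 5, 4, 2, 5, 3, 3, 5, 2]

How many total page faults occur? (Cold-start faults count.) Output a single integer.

Step 0: ref 1 → FAULT, frames=[1,-,-]
Step 1: ref 1 → HIT, frames=[1,-,-]
Step 2: ref 1 → HIT, frames=[1,-,-]
Step 3: ref 4 → FAULT, frames=[1,4,-]
Step 4: ref 5 → FAULT, frames=[1,4,5]
Step 5: ref 4 → HIT, frames=[1,4,5]
Step 6: ref 2 → FAULT (evict 1), frames=[2,4,5]
Step 7: ref 5 → HIT, frames=[2,4,5]
Step 8: ref 3 → FAULT (evict 4), frames=[2,3,5]
Step 9: ref 3 → HIT, frames=[2,3,5]
Step 10: ref 5 → HIT, frames=[2,3,5]
Step 11: ref 2 → HIT, frames=[2,3,5]
Total faults: 5

Answer: 5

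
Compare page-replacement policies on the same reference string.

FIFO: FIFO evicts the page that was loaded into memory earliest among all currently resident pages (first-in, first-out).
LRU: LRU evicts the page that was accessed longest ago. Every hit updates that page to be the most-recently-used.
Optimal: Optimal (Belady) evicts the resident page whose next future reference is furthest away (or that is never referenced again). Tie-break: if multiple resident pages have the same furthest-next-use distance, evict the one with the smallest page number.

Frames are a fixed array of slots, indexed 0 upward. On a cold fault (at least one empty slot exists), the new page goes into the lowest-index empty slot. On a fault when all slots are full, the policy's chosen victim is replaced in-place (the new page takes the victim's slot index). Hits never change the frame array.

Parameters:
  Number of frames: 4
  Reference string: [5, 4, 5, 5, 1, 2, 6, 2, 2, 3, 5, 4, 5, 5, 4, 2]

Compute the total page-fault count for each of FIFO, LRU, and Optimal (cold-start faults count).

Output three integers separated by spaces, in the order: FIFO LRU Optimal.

--- FIFO ---
  step 0: ref 5 -> FAULT, frames=[5,-,-,-] (faults so far: 1)
  step 1: ref 4 -> FAULT, frames=[5,4,-,-] (faults so far: 2)
  step 2: ref 5 -> HIT, frames=[5,4,-,-] (faults so far: 2)
  step 3: ref 5 -> HIT, frames=[5,4,-,-] (faults so far: 2)
  step 4: ref 1 -> FAULT, frames=[5,4,1,-] (faults so far: 3)
  step 5: ref 2 -> FAULT, frames=[5,4,1,2] (faults so far: 4)
  step 6: ref 6 -> FAULT, evict 5, frames=[6,4,1,2] (faults so far: 5)
  step 7: ref 2 -> HIT, frames=[6,4,1,2] (faults so far: 5)
  step 8: ref 2 -> HIT, frames=[6,4,1,2] (faults so far: 5)
  step 9: ref 3 -> FAULT, evict 4, frames=[6,3,1,2] (faults so far: 6)
  step 10: ref 5 -> FAULT, evict 1, frames=[6,3,5,2] (faults so far: 7)
  step 11: ref 4 -> FAULT, evict 2, frames=[6,3,5,4] (faults so far: 8)
  step 12: ref 5 -> HIT, frames=[6,3,5,4] (faults so far: 8)
  step 13: ref 5 -> HIT, frames=[6,3,5,4] (faults so far: 8)
  step 14: ref 4 -> HIT, frames=[6,3,5,4] (faults so far: 8)
  step 15: ref 2 -> FAULT, evict 6, frames=[2,3,5,4] (faults so far: 9)
  FIFO total faults: 9
--- LRU ---
  step 0: ref 5 -> FAULT, frames=[5,-,-,-] (faults so far: 1)
  step 1: ref 4 -> FAULT, frames=[5,4,-,-] (faults so far: 2)
  step 2: ref 5 -> HIT, frames=[5,4,-,-] (faults so far: 2)
  step 3: ref 5 -> HIT, frames=[5,4,-,-] (faults so far: 2)
  step 4: ref 1 -> FAULT, frames=[5,4,1,-] (faults so far: 3)
  step 5: ref 2 -> FAULT, frames=[5,4,1,2] (faults so far: 4)
  step 6: ref 6 -> FAULT, evict 4, frames=[5,6,1,2] (faults so far: 5)
  step 7: ref 2 -> HIT, frames=[5,6,1,2] (faults so far: 5)
  step 8: ref 2 -> HIT, frames=[5,6,1,2] (faults so far: 5)
  step 9: ref 3 -> FAULT, evict 5, frames=[3,6,1,2] (faults so far: 6)
  step 10: ref 5 -> FAULT, evict 1, frames=[3,6,5,2] (faults so far: 7)
  step 11: ref 4 -> FAULT, evict 6, frames=[3,4,5,2] (faults so far: 8)
  step 12: ref 5 -> HIT, frames=[3,4,5,2] (faults so far: 8)
  step 13: ref 5 -> HIT, frames=[3,4,5,2] (faults so far: 8)
  step 14: ref 4 -> HIT, frames=[3,4,5,2] (faults so far: 8)
  step 15: ref 2 -> HIT, frames=[3,4,5,2] (faults so far: 8)
  LRU total faults: 8
--- Optimal ---
  step 0: ref 5 -> FAULT, frames=[5,-,-,-] (faults so far: 1)
  step 1: ref 4 -> FAULT, frames=[5,4,-,-] (faults so far: 2)
  step 2: ref 5 -> HIT, frames=[5,4,-,-] (faults so far: 2)
  step 3: ref 5 -> HIT, frames=[5,4,-,-] (faults so far: 2)
  step 4: ref 1 -> FAULT, frames=[5,4,1,-] (faults so far: 3)
  step 5: ref 2 -> FAULT, frames=[5,4,1,2] (faults so far: 4)
  step 6: ref 6 -> FAULT, evict 1, frames=[5,4,6,2] (faults so far: 5)
  step 7: ref 2 -> HIT, frames=[5,4,6,2] (faults so far: 5)
  step 8: ref 2 -> HIT, frames=[5,4,6,2] (faults so far: 5)
  step 9: ref 3 -> FAULT, evict 6, frames=[5,4,3,2] (faults so far: 6)
  step 10: ref 5 -> HIT, frames=[5,4,3,2] (faults so far: 6)
  step 11: ref 4 -> HIT, frames=[5,4,3,2] (faults so far: 6)
  step 12: ref 5 -> HIT, frames=[5,4,3,2] (faults so far: 6)
  step 13: ref 5 -> HIT, frames=[5,4,3,2] (faults so far: 6)
  step 14: ref 4 -> HIT, frames=[5,4,3,2] (faults so far: 6)
  step 15: ref 2 -> HIT, frames=[5,4,3,2] (faults so far: 6)
  Optimal total faults: 6

Answer: 9 8 6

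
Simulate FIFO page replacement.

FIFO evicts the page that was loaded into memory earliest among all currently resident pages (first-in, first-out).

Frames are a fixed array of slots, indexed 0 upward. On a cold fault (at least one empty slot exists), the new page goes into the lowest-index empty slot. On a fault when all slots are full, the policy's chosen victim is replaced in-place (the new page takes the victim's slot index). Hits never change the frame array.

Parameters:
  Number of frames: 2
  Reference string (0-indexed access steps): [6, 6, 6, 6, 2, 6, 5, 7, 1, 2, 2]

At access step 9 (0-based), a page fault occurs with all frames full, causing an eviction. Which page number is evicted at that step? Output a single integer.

Answer: 7

Derivation:
Step 0: ref 6 -> FAULT, frames=[6,-]
Step 1: ref 6 -> HIT, frames=[6,-]
Step 2: ref 6 -> HIT, frames=[6,-]
Step 3: ref 6 -> HIT, frames=[6,-]
Step 4: ref 2 -> FAULT, frames=[6,2]
Step 5: ref 6 -> HIT, frames=[6,2]
Step 6: ref 5 -> FAULT, evict 6, frames=[5,2]
Step 7: ref 7 -> FAULT, evict 2, frames=[5,7]
Step 8: ref 1 -> FAULT, evict 5, frames=[1,7]
Step 9: ref 2 -> FAULT, evict 7, frames=[1,2]
At step 9: evicted page 7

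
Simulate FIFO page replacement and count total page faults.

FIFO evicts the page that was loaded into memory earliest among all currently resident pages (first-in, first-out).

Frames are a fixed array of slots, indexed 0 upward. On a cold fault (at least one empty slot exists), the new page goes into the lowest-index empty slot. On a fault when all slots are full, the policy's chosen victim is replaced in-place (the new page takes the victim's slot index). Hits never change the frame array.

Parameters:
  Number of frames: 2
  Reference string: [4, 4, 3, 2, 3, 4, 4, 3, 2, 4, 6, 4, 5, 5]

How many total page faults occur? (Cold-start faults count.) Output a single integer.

Step 0: ref 4 → FAULT, frames=[4,-]
Step 1: ref 4 → HIT, frames=[4,-]
Step 2: ref 3 → FAULT, frames=[4,3]
Step 3: ref 2 → FAULT (evict 4), frames=[2,3]
Step 4: ref 3 → HIT, frames=[2,3]
Step 5: ref 4 → FAULT (evict 3), frames=[2,4]
Step 6: ref 4 → HIT, frames=[2,4]
Step 7: ref 3 → FAULT (evict 2), frames=[3,4]
Step 8: ref 2 → FAULT (evict 4), frames=[3,2]
Step 9: ref 4 → FAULT (evict 3), frames=[4,2]
Step 10: ref 6 → FAULT (evict 2), frames=[4,6]
Step 11: ref 4 → HIT, frames=[4,6]
Step 12: ref 5 → FAULT (evict 4), frames=[5,6]
Step 13: ref 5 → HIT, frames=[5,6]
Total faults: 9

Answer: 9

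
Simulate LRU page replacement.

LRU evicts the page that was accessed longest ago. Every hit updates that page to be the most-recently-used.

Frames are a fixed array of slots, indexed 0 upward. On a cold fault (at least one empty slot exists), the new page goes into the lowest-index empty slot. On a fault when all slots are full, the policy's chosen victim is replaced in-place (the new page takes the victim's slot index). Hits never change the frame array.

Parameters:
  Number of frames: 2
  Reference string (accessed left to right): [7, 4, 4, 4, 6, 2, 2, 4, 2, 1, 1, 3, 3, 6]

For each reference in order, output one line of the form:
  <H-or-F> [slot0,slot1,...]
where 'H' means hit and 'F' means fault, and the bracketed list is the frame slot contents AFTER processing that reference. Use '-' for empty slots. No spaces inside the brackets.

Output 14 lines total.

F [7,-]
F [7,4]
H [7,4]
H [7,4]
F [6,4]
F [6,2]
H [6,2]
F [4,2]
H [4,2]
F [1,2]
H [1,2]
F [1,3]
H [1,3]
F [6,3]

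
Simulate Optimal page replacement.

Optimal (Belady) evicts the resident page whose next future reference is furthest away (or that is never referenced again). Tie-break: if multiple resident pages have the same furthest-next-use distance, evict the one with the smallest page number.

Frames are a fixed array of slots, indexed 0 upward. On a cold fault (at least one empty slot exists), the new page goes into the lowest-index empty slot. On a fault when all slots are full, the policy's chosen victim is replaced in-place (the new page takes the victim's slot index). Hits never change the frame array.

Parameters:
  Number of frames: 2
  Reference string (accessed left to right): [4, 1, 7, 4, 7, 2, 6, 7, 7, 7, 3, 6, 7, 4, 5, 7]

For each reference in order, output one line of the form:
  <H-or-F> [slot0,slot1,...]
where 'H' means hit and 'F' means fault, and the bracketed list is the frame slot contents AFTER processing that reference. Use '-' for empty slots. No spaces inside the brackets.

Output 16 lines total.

F [4,-]
F [4,1]
F [4,7]
H [4,7]
H [4,7]
F [2,7]
F [6,7]
H [6,7]
H [6,7]
H [6,7]
F [6,3]
H [6,3]
F [6,7]
F [4,7]
F [5,7]
H [5,7]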